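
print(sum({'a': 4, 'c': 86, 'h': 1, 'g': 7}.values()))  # 98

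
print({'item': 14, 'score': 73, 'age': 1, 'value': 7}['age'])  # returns 1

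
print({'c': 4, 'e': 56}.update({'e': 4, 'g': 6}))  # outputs None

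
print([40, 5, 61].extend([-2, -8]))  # None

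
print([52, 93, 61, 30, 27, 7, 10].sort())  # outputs None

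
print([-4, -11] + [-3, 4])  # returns [-4, -11, -3, 4]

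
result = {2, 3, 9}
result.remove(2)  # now {3, 9}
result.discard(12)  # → {3, 9}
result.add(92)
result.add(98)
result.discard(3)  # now {9, 92, 98}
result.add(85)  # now {9, 85, 92, 98}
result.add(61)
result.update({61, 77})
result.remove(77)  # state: {9, 61, 85, 92, 98}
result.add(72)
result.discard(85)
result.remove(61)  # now {9, 72, 92, 98}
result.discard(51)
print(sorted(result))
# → [9, 72, 92, 98]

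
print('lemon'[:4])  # lemo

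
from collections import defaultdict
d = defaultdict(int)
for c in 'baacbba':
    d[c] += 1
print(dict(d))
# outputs {'b': 3, 'a': 3, 'c': 1}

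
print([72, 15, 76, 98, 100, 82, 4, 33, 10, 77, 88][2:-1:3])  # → [76, 82, 10]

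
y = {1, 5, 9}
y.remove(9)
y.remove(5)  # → {1}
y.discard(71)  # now {1}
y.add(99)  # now {1, 99}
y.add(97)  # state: {1, 97, 99}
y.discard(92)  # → {1, 97, 99}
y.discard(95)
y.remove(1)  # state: {97, 99}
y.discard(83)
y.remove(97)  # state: {99}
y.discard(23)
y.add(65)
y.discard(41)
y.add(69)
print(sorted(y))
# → [65, 69, 99]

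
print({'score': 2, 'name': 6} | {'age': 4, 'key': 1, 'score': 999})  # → {'score': 999, 'name': 6, 'age': 4, 'key': 1}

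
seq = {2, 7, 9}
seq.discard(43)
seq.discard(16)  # {2, 7, 9}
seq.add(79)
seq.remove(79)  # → {2, 7, 9}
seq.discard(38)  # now {2, 7, 9}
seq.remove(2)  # {7, 9}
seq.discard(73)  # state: {7, 9}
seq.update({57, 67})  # {7, 9, 57, 67}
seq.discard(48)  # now {7, 9, 57, 67}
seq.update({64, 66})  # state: {7, 9, 57, 64, 66, 67}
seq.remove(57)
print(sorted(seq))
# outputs [7, 9, 64, 66, 67]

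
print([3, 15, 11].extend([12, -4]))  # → None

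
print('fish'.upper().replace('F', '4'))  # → 4ISH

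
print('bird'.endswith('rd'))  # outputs True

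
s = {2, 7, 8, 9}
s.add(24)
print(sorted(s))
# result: [2, 7, 8, 9, 24]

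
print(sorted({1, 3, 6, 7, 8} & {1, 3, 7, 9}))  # [1, 3, 7]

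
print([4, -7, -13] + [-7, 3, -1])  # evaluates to [4, -7, -13, -7, 3, -1]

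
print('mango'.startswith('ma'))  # True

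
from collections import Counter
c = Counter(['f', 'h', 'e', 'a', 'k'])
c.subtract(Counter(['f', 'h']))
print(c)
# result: Counter({'e': 1, 'a': 1, 'k': 1, 'f': 0, 'h': 0})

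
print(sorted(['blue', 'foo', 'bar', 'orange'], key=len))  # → ['foo', 'bar', 'blue', 'orange']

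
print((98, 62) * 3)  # (98, 62, 98, 62, 98, 62)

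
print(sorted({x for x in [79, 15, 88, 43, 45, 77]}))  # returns [15, 43, 45, 77, 79, 88]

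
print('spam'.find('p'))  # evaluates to 1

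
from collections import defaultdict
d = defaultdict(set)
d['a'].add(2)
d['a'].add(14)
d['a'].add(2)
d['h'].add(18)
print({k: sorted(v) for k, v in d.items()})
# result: {'a': [2, 14], 'h': [18]}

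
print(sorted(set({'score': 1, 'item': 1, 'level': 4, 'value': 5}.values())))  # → [1, 4, 5]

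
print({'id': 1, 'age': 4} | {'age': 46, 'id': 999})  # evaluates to {'id': 999, 'age': 46}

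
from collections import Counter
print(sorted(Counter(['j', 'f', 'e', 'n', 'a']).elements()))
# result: ['a', 'e', 'f', 'j', 'n']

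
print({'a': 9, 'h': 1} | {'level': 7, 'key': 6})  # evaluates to {'a': 9, 'h': 1, 'level': 7, 'key': 6}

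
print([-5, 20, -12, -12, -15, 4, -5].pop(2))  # -12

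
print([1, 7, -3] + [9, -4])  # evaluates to [1, 7, -3, 9, -4]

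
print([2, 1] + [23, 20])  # [2, 1, 23, 20]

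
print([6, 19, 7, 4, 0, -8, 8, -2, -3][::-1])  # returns [-3, -2, 8, -8, 0, 4, 7, 19, 6]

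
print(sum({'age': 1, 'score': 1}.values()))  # 2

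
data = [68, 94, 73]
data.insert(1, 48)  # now [68, 48, 94, 73]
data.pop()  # 73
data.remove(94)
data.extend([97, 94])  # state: [68, 48, 97, 94]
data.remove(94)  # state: [68, 48, 97]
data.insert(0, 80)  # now [80, 68, 48, 97]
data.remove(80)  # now [68, 48, 97]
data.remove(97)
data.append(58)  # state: [68, 48, 58]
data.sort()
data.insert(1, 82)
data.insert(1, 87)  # [48, 87, 82, 58, 68]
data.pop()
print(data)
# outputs [48, 87, 82, 58]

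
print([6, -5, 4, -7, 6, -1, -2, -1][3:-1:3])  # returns [-7, -2]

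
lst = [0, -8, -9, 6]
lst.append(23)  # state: [0, -8, -9, 6, 23]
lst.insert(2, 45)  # [0, -8, 45, -9, 6, 23]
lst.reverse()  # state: [23, 6, -9, 45, -8, 0]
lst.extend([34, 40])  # [23, 6, -9, 45, -8, 0, 34, 40]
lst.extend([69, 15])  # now [23, 6, -9, 45, -8, 0, 34, 40, 69, 15]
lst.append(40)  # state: [23, 6, -9, 45, -8, 0, 34, 40, 69, 15, 40]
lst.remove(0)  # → [23, 6, -9, 45, -8, 34, 40, 69, 15, 40]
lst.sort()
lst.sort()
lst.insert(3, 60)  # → [-9, -8, 6, 60, 15, 23, 34, 40, 40, 45, 69]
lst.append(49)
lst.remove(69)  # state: [-9, -8, 6, 60, 15, 23, 34, 40, 40, 45, 49]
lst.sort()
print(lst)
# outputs [-9, -8, 6, 15, 23, 34, 40, 40, 45, 49, 60]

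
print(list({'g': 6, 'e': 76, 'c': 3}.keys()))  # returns ['g', 'e', 'c']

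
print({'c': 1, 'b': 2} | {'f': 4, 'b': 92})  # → {'c': 1, 'b': 92, 'f': 4}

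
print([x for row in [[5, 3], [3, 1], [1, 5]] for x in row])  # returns [5, 3, 3, 1, 1, 5]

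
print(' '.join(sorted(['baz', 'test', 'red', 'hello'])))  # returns baz hello red test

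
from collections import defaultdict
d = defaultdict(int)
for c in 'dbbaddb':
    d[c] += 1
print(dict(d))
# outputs {'d': 3, 'b': 3, 'a': 1}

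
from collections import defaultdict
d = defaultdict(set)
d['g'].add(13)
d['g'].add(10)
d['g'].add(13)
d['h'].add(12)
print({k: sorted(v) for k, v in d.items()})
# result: {'g': [10, 13], 'h': [12]}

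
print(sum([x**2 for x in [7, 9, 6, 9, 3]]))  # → 256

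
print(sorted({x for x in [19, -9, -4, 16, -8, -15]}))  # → [-15, -9, -8, -4, 16, 19]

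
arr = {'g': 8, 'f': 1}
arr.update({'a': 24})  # {'g': 8, 'f': 1, 'a': 24}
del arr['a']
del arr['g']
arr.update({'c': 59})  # {'f': 1, 'c': 59}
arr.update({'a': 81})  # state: {'f': 1, 'c': 59, 'a': 81}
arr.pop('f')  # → 1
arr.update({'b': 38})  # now {'c': 59, 'a': 81, 'b': 38}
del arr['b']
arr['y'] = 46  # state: {'c': 59, 'a': 81, 'y': 46}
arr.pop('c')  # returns 59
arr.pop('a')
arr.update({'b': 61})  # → {'y': 46, 'b': 61}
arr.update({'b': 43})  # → {'y': 46, 'b': 43}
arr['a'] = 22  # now {'y': 46, 'b': 43, 'a': 22}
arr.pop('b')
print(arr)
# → {'y': 46, 'a': 22}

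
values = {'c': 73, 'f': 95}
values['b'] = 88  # {'c': 73, 'f': 95, 'b': 88}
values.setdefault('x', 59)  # 59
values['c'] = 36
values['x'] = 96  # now {'c': 36, 'f': 95, 'b': 88, 'x': 96}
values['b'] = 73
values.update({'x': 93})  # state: {'c': 36, 'f': 95, 'b': 73, 'x': 93}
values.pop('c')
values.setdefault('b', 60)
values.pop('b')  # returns 73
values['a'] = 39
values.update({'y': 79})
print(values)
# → {'f': 95, 'x': 93, 'a': 39, 'y': 79}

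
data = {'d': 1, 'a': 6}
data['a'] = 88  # {'d': 1, 'a': 88}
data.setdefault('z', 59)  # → 59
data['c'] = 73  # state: {'d': 1, 'a': 88, 'z': 59, 'c': 73}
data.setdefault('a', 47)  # 88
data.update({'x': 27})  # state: {'d': 1, 'a': 88, 'z': 59, 'c': 73, 'x': 27}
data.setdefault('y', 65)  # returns 65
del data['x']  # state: {'d': 1, 'a': 88, 'z': 59, 'c': 73, 'y': 65}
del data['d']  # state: {'a': 88, 'z': 59, 'c': 73, 'y': 65}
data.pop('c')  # 73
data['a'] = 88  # {'a': 88, 'z': 59, 'y': 65}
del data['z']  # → {'a': 88, 'y': 65}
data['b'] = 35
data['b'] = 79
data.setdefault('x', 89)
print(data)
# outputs {'a': 88, 'y': 65, 'b': 79, 'x': 89}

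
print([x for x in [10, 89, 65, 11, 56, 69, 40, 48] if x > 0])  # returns [10, 89, 65, 11, 56, 69, 40, 48]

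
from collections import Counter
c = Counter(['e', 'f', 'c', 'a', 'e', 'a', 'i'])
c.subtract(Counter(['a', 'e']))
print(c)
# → Counter({'e': 1, 'f': 1, 'c': 1, 'a': 1, 'i': 1})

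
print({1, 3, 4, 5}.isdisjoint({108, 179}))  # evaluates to True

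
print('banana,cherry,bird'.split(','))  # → ['banana', 'cherry', 'bird']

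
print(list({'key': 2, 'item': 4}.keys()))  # ['key', 'item']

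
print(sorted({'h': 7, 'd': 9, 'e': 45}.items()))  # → [('d', 9), ('e', 45), ('h', 7)]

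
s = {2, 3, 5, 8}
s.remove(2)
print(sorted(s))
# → [3, 5, 8]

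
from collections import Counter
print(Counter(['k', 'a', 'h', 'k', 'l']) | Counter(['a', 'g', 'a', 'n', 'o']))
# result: Counter({'k': 2, 'a': 2, 'h': 1, 'l': 1, 'g': 1, 'n': 1, 'o': 1})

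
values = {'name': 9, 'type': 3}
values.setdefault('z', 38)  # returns 38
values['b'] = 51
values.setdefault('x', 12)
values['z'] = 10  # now {'name': 9, 'type': 3, 'z': 10, 'b': 51, 'x': 12}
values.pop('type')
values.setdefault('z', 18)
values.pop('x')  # 12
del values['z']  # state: {'name': 9, 'b': 51}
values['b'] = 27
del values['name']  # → {'b': 27}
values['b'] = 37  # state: {'b': 37}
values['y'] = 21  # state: {'b': 37, 'y': 21}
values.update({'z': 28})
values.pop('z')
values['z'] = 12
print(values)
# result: {'b': 37, 'y': 21, 'z': 12}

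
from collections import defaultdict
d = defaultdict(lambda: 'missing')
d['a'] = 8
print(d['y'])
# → missing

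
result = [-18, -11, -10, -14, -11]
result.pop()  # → -11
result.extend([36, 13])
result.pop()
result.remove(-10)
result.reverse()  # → [36, -14, -11, -18]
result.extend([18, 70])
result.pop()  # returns 70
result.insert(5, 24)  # [36, -14, -11, -18, 18, 24]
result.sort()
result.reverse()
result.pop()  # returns -18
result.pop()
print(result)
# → [36, 24, 18, -11]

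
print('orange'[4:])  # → ge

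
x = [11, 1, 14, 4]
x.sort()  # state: [1, 4, 11, 14]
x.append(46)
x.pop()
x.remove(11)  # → [1, 4, 14]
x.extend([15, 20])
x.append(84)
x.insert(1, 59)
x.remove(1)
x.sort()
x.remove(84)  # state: [4, 14, 15, 20, 59]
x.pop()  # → 59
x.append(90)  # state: [4, 14, 15, 20, 90]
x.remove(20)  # [4, 14, 15, 90]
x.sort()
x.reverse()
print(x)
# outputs [90, 15, 14, 4]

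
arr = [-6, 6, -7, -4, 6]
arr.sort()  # [-7, -6, -4, 6, 6]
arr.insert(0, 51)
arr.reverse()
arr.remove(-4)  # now [6, 6, -6, -7, 51]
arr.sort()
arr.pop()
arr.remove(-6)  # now [-7, 6, 6]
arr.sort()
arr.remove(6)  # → [-7, 6]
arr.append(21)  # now [-7, 6, 21]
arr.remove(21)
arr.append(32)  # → [-7, 6, 32]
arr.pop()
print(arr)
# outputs [-7, 6]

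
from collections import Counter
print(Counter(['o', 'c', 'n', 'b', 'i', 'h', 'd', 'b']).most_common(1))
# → [('b', 2)]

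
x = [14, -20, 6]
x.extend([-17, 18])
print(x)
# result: [14, -20, 6, -17, 18]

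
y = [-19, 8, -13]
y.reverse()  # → [-13, 8, -19]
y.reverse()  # [-19, 8, -13]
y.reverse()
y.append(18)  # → [-13, 8, -19, 18]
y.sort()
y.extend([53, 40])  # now [-19, -13, 8, 18, 53, 40]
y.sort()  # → [-19, -13, 8, 18, 40, 53]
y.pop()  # 53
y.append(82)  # [-19, -13, 8, 18, 40, 82]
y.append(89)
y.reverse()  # [89, 82, 40, 18, 8, -13, -19]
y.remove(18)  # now [89, 82, 40, 8, -13, -19]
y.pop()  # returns -19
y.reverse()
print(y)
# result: [-13, 8, 40, 82, 89]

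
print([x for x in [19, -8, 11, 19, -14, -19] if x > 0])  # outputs [19, 11, 19]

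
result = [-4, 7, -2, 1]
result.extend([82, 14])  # [-4, 7, -2, 1, 82, 14]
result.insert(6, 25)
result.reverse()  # [25, 14, 82, 1, -2, 7, -4]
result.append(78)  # [25, 14, 82, 1, -2, 7, -4, 78]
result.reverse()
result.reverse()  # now [25, 14, 82, 1, -2, 7, -4, 78]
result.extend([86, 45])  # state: [25, 14, 82, 1, -2, 7, -4, 78, 86, 45]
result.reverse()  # [45, 86, 78, -4, 7, -2, 1, 82, 14, 25]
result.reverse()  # [25, 14, 82, 1, -2, 7, -4, 78, 86, 45]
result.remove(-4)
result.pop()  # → 45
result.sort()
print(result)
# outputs [-2, 1, 7, 14, 25, 78, 82, 86]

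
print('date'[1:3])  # at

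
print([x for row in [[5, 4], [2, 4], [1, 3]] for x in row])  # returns [5, 4, 2, 4, 1, 3]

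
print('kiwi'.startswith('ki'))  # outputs True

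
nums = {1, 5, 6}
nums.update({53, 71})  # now {1, 5, 6, 53, 71}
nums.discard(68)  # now {1, 5, 6, 53, 71}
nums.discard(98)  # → {1, 5, 6, 53, 71}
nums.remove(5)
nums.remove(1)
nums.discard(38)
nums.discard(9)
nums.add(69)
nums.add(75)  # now {6, 53, 69, 71, 75}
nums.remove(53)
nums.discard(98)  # {6, 69, 71, 75}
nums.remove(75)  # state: {6, 69, 71}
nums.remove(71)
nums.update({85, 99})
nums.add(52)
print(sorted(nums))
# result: [6, 52, 69, 85, 99]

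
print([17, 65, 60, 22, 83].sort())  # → None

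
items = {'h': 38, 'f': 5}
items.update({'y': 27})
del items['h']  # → {'f': 5, 'y': 27}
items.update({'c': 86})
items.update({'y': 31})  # {'f': 5, 'y': 31, 'c': 86}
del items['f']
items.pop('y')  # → 31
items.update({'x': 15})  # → {'c': 86, 'x': 15}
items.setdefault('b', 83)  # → 83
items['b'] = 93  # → {'c': 86, 'x': 15, 'b': 93}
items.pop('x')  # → 15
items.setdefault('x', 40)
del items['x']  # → {'c': 86, 'b': 93}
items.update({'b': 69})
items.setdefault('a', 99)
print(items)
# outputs {'c': 86, 'b': 69, 'a': 99}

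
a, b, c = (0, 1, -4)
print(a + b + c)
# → -3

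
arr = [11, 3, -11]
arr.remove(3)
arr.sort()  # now [-11, 11]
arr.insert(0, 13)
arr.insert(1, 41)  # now [13, 41, -11, 11]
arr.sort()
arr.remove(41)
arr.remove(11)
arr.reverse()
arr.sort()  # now [-11, 13]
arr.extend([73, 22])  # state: [-11, 13, 73, 22]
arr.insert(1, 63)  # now [-11, 63, 13, 73, 22]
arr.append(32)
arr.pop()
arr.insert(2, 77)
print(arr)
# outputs [-11, 63, 77, 13, 73, 22]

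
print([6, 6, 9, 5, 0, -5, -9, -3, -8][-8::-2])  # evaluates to [6]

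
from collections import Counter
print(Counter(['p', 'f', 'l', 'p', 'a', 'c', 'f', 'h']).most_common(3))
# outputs [('p', 2), ('f', 2), ('l', 1)]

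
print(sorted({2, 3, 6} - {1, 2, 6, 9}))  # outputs [3]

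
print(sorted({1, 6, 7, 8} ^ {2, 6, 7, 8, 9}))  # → [1, 2, 9]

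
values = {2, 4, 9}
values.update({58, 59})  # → {2, 4, 9, 58, 59}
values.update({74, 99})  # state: {2, 4, 9, 58, 59, 74, 99}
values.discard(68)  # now {2, 4, 9, 58, 59, 74, 99}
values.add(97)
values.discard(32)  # {2, 4, 9, 58, 59, 74, 97, 99}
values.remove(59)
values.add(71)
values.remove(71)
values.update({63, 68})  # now {2, 4, 9, 58, 63, 68, 74, 97, 99}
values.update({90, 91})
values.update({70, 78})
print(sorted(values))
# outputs [2, 4, 9, 58, 63, 68, 70, 74, 78, 90, 91, 97, 99]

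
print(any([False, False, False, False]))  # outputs False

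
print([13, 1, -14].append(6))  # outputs None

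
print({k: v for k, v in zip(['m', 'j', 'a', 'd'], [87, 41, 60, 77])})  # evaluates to {'m': 87, 'j': 41, 'a': 60, 'd': 77}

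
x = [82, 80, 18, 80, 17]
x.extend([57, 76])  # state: [82, 80, 18, 80, 17, 57, 76]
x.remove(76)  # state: [82, 80, 18, 80, 17, 57]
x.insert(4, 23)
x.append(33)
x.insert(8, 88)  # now [82, 80, 18, 80, 23, 17, 57, 33, 88]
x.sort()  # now [17, 18, 23, 33, 57, 80, 80, 82, 88]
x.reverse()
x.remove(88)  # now [82, 80, 80, 57, 33, 23, 18, 17]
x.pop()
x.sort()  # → [18, 23, 33, 57, 80, 80, 82]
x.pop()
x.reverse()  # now [80, 80, 57, 33, 23, 18]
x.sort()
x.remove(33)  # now [18, 23, 57, 80, 80]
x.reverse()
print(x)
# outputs [80, 80, 57, 23, 18]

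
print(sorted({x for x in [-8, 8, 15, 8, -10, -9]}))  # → [-10, -9, -8, 8, 15]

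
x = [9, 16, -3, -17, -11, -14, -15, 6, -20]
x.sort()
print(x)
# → [-20, -17, -15, -14, -11, -3, 6, 9, 16]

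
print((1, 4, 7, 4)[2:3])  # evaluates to (7,)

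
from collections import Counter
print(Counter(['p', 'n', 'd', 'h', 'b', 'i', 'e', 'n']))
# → Counter({'n': 2, 'p': 1, 'd': 1, 'h': 1, 'b': 1, 'i': 1, 'e': 1})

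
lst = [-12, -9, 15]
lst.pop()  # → 15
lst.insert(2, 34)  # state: [-12, -9, 34]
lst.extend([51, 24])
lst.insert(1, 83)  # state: [-12, 83, -9, 34, 51, 24]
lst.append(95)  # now [-12, 83, -9, 34, 51, 24, 95]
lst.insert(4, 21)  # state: [-12, 83, -9, 34, 21, 51, 24, 95]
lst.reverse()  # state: [95, 24, 51, 21, 34, -9, 83, -12]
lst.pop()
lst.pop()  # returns 83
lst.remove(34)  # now [95, 24, 51, 21, -9]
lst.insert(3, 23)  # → [95, 24, 51, 23, 21, -9]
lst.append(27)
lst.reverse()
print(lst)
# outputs [27, -9, 21, 23, 51, 24, 95]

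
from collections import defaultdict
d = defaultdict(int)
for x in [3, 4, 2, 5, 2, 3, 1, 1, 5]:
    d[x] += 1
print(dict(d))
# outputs {3: 2, 4: 1, 2: 2, 5: 2, 1: 2}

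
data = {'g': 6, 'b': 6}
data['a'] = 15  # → {'g': 6, 'b': 6, 'a': 15}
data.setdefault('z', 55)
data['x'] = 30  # {'g': 6, 'b': 6, 'a': 15, 'z': 55, 'x': 30}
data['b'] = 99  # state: {'g': 6, 'b': 99, 'a': 15, 'z': 55, 'x': 30}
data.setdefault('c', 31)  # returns 31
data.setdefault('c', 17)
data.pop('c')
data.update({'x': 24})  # {'g': 6, 'b': 99, 'a': 15, 'z': 55, 'x': 24}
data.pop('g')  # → 6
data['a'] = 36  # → {'b': 99, 'a': 36, 'z': 55, 'x': 24}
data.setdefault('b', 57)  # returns 99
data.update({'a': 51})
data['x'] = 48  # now {'b': 99, 'a': 51, 'z': 55, 'x': 48}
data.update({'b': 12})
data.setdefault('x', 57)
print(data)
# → {'b': 12, 'a': 51, 'z': 55, 'x': 48}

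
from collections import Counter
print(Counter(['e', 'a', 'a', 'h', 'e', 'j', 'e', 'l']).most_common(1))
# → [('e', 3)]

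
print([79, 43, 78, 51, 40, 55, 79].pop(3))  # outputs 51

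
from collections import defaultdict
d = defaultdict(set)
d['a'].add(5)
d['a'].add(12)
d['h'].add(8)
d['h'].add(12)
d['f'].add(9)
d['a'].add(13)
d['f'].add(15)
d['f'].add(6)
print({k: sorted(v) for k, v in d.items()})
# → {'a': [5, 12, 13], 'h': [8, 12], 'f': [6, 9, 15]}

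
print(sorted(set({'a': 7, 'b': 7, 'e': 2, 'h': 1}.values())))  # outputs [1, 2, 7]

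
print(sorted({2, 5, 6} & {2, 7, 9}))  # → [2]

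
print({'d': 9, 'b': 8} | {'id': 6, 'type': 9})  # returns {'d': 9, 'b': 8, 'id': 6, 'type': 9}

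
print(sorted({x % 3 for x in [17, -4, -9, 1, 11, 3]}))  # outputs [0, 1, 2]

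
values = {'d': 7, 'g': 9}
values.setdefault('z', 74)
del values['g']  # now {'d': 7, 'z': 74}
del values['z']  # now {'d': 7}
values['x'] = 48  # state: {'d': 7, 'x': 48}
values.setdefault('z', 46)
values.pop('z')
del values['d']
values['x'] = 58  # {'x': 58}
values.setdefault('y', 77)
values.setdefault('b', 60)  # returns 60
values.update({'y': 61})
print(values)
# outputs {'x': 58, 'y': 61, 'b': 60}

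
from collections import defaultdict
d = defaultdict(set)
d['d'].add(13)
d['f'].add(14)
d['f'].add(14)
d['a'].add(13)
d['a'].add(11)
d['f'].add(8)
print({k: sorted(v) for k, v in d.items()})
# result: {'d': [13], 'f': [8, 14], 'a': [11, 13]}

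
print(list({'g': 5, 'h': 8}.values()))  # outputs [5, 8]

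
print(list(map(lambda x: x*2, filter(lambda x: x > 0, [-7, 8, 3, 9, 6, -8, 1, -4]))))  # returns [16, 6, 18, 12, 2]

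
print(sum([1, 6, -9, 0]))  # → -2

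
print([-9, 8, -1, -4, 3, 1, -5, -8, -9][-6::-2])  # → [-4, 8]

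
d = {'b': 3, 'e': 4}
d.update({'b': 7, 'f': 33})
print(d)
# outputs {'b': 7, 'e': 4, 'f': 33}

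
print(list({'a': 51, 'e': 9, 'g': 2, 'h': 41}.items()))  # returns [('a', 51), ('e', 9), ('g', 2), ('h', 41)]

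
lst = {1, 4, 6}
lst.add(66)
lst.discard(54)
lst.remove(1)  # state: {4, 6, 66}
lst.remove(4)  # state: {6, 66}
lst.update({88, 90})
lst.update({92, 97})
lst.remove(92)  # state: {6, 66, 88, 90, 97}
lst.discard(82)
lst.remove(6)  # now {66, 88, 90, 97}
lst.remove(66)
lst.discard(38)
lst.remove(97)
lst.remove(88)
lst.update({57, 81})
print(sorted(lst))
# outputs [57, 81, 90]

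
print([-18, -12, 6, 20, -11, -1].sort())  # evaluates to None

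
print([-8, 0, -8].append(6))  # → None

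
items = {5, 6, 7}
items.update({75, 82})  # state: {5, 6, 7, 75, 82}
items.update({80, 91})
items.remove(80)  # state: {5, 6, 7, 75, 82, 91}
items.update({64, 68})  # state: {5, 6, 7, 64, 68, 75, 82, 91}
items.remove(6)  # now {5, 7, 64, 68, 75, 82, 91}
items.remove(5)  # {7, 64, 68, 75, 82, 91}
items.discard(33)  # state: {7, 64, 68, 75, 82, 91}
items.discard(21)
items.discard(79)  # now {7, 64, 68, 75, 82, 91}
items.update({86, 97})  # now {7, 64, 68, 75, 82, 86, 91, 97}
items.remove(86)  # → {7, 64, 68, 75, 82, 91, 97}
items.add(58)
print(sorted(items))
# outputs [7, 58, 64, 68, 75, 82, 91, 97]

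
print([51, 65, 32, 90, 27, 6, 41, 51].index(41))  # 6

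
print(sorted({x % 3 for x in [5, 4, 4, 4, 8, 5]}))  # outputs [1, 2]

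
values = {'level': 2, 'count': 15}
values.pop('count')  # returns 15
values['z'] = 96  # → {'level': 2, 'z': 96}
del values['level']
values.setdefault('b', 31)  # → 31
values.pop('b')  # 31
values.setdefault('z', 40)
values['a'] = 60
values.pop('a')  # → 60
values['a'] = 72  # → {'z': 96, 'a': 72}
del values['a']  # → {'z': 96}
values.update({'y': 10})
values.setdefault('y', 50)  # 10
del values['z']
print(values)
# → {'y': 10}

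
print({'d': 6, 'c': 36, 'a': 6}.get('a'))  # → 6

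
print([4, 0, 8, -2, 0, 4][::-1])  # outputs [4, 0, -2, 8, 0, 4]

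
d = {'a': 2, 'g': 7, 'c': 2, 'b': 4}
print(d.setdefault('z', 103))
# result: 103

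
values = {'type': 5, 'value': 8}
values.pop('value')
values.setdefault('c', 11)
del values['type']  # {'c': 11}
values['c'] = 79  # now {'c': 79}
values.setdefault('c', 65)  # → 79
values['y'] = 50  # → {'c': 79, 'y': 50}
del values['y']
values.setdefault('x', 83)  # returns 83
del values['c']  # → {'x': 83}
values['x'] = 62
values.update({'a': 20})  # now {'x': 62, 'a': 20}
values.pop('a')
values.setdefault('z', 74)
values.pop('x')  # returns 62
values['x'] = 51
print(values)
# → {'z': 74, 'x': 51}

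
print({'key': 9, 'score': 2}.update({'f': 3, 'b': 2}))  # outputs None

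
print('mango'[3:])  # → go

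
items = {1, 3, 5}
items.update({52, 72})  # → {1, 3, 5, 52, 72}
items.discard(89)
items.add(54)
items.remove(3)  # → {1, 5, 52, 54, 72}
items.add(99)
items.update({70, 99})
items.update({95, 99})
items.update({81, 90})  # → {1, 5, 52, 54, 70, 72, 81, 90, 95, 99}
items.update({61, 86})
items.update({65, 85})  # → {1, 5, 52, 54, 61, 65, 70, 72, 81, 85, 86, 90, 95, 99}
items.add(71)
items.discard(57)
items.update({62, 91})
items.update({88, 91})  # {1, 5, 52, 54, 61, 62, 65, 70, 71, 72, 81, 85, 86, 88, 90, 91, 95, 99}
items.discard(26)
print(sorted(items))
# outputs [1, 5, 52, 54, 61, 62, 65, 70, 71, 72, 81, 85, 86, 88, 90, 91, 95, 99]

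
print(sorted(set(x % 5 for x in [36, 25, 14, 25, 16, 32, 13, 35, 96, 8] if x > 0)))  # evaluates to [0, 1, 2, 3, 4]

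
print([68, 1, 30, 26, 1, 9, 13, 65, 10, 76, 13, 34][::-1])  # [34, 13, 76, 10, 65, 13, 9, 1, 26, 30, 1, 68]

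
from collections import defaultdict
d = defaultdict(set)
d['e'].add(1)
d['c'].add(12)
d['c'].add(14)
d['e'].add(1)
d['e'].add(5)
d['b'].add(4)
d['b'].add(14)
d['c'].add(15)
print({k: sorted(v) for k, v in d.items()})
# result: {'e': [1, 5], 'c': [12, 14, 15], 'b': [4, 14]}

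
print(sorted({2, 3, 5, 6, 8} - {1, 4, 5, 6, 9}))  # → [2, 3, 8]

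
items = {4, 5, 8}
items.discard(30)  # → {4, 5, 8}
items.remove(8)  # {4, 5}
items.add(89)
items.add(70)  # {4, 5, 70, 89}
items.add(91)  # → {4, 5, 70, 89, 91}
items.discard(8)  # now {4, 5, 70, 89, 91}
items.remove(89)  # {4, 5, 70, 91}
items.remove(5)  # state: {4, 70, 91}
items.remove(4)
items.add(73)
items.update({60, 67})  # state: {60, 67, 70, 73, 91}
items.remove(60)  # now {67, 70, 73, 91}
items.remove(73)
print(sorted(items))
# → [67, 70, 91]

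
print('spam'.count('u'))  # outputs 0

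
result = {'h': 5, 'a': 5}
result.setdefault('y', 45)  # 45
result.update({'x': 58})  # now {'h': 5, 'a': 5, 'y': 45, 'x': 58}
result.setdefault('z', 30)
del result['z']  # {'h': 5, 'a': 5, 'y': 45, 'x': 58}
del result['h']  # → {'a': 5, 'y': 45, 'x': 58}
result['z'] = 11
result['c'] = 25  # {'a': 5, 'y': 45, 'x': 58, 'z': 11, 'c': 25}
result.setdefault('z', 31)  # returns 11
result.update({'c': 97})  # {'a': 5, 'y': 45, 'x': 58, 'z': 11, 'c': 97}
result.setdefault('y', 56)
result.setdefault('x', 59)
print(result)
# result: {'a': 5, 'y': 45, 'x': 58, 'z': 11, 'c': 97}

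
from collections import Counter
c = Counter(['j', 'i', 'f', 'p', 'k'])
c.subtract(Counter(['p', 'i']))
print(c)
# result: Counter({'j': 1, 'f': 1, 'k': 1, 'i': 0, 'p': 0})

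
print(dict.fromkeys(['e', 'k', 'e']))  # {'e': None, 'k': None}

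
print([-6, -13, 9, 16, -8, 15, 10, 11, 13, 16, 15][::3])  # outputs [-6, 16, 10, 16]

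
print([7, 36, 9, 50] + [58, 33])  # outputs [7, 36, 9, 50, 58, 33]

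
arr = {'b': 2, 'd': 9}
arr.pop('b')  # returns 2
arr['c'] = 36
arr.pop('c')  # 36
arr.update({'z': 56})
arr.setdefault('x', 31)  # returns 31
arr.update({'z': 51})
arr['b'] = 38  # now {'d': 9, 'z': 51, 'x': 31, 'b': 38}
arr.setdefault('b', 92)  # 38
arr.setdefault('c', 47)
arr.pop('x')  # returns 31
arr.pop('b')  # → 38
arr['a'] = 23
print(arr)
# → {'d': 9, 'z': 51, 'c': 47, 'a': 23}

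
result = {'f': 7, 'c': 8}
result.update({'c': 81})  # {'f': 7, 'c': 81}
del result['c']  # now {'f': 7}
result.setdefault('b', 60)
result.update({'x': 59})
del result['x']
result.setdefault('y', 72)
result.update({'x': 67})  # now {'f': 7, 'b': 60, 'y': 72, 'x': 67}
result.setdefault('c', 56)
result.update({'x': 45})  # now {'f': 7, 'b': 60, 'y': 72, 'x': 45, 'c': 56}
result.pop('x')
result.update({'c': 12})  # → {'f': 7, 'b': 60, 'y': 72, 'c': 12}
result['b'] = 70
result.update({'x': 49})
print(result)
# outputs {'f': 7, 'b': 70, 'y': 72, 'c': 12, 'x': 49}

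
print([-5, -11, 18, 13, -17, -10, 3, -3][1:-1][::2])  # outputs [-11, 13, -10]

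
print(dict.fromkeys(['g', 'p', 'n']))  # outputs {'g': None, 'p': None, 'n': None}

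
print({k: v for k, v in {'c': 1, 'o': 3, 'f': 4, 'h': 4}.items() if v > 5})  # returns {}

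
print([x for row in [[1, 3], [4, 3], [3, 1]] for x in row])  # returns [1, 3, 4, 3, 3, 1]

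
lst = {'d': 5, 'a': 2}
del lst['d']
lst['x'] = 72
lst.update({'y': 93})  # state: {'a': 2, 'x': 72, 'y': 93}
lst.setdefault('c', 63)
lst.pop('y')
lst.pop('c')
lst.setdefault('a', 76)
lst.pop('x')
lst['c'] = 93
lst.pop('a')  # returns 2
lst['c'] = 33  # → {'c': 33}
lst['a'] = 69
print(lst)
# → {'c': 33, 'a': 69}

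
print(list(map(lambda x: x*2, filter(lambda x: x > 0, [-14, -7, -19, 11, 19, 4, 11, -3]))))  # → [22, 38, 8, 22]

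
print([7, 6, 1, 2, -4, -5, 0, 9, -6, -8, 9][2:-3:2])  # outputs [1, -4, 0]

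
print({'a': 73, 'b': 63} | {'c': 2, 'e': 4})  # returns {'a': 73, 'b': 63, 'c': 2, 'e': 4}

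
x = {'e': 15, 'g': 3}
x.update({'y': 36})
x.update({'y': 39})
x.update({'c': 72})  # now {'e': 15, 'g': 3, 'y': 39, 'c': 72}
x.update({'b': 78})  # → {'e': 15, 'g': 3, 'y': 39, 'c': 72, 'b': 78}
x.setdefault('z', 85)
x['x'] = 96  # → {'e': 15, 'g': 3, 'y': 39, 'c': 72, 'b': 78, 'z': 85, 'x': 96}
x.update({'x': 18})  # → {'e': 15, 'g': 3, 'y': 39, 'c': 72, 'b': 78, 'z': 85, 'x': 18}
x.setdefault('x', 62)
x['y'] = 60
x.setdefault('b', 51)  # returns 78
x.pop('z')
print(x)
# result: {'e': 15, 'g': 3, 'y': 60, 'c': 72, 'b': 78, 'x': 18}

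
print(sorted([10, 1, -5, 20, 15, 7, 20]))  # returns [-5, 1, 7, 10, 15, 20, 20]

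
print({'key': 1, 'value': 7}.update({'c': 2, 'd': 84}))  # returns None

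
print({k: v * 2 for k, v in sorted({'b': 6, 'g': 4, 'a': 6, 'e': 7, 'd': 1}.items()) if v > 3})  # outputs {'a': 12, 'b': 12, 'e': 14, 'g': 8}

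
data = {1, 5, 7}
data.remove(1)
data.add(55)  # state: {5, 7, 55}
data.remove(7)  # {5, 55}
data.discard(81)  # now {5, 55}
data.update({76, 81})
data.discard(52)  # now {5, 55, 76, 81}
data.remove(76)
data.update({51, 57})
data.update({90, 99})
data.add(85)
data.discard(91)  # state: {5, 51, 55, 57, 81, 85, 90, 99}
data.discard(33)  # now {5, 51, 55, 57, 81, 85, 90, 99}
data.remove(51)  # {5, 55, 57, 81, 85, 90, 99}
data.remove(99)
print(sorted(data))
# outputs [5, 55, 57, 81, 85, 90]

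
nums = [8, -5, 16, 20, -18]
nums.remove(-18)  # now [8, -5, 16, 20]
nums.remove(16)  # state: [8, -5, 20]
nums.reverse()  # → [20, -5, 8]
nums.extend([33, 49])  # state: [20, -5, 8, 33, 49]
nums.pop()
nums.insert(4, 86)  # [20, -5, 8, 33, 86]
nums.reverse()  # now [86, 33, 8, -5, 20]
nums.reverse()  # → [20, -5, 8, 33, 86]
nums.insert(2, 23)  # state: [20, -5, 23, 8, 33, 86]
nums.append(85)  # [20, -5, 23, 8, 33, 86, 85]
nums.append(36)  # [20, -5, 23, 8, 33, 86, 85, 36]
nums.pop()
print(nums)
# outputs [20, -5, 23, 8, 33, 86, 85]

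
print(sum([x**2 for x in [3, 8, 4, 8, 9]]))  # 234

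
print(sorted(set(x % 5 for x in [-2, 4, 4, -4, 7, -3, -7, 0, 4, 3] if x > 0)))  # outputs [2, 3, 4]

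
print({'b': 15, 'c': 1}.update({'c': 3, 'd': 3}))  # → None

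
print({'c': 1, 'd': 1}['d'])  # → 1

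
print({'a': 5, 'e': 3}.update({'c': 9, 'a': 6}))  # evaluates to None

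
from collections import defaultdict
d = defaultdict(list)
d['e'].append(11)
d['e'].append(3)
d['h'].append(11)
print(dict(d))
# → {'e': [11, 3], 'h': [11]}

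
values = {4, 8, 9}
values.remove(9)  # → {4, 8}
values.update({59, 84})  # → {4, 8, 59, 84}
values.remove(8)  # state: {4, 59, 84}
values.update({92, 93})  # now {4, 59, 84, 92, 93}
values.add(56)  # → {4, 56, 59, 84, 92, 93}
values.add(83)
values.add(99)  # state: {4, 56, 59, 83, 84, 92, 93, 99}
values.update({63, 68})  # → {4, 56, 59, 63, 68, 83, 84, 92, 93, 99}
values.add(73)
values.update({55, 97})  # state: {4, 55, 56, 59, 63, 68, 73, 83, 84, 92, 93, 97, 99}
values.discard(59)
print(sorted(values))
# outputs [4, 55, 56, 63, 68, 73, 83, 84, 92, 93, 97, 99]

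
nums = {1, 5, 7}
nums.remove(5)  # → {1, 7}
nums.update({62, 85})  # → {1, 7, 62, 85}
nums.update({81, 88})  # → {1, 7, 62, 81, 85, 88}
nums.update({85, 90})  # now {1, 7, 62, 81, 85, 88, 90}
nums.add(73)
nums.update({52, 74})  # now {1, 7, 52, 62, 73, 74, 81, 85, 88, 90}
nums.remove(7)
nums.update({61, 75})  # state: {1, 52, 61, 62, 73, 74, 75, 81, 85, 88, 90}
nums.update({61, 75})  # {1, 52, 61, 62, 73, 74, 75, 81, 85, 88, 90}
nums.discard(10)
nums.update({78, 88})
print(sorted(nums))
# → [1, 52, 61, 62, 73, 74, 75, 78, 81, 85, 88, 90]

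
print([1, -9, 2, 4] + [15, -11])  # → [1, -9, 2, 4, 15, -11]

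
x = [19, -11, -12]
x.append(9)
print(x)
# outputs [19, -11, -12, 9]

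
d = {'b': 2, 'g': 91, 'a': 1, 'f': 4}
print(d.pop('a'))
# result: 1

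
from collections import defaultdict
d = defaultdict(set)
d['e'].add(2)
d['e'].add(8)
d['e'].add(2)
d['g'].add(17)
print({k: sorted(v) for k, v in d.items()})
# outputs {'e': [2, 8], 'g': [17]}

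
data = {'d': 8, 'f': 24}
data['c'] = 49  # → {'d': 8, 'f': 24, 'c': 49}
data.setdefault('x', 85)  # 85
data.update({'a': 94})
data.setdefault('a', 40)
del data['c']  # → {'d': 8, 'f': 24, 'x': 85, 'a': 94}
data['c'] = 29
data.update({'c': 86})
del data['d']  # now {'f': 24, 'x': 85, 'a': 94, 'c': 86}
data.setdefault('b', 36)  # 36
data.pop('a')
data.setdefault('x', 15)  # 85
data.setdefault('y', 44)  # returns 44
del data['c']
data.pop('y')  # 44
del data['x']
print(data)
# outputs {'f': 24, 'b': 36}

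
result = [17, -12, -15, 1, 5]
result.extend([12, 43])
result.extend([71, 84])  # [17, -12, -15, 1, 5, 12, 43, 71, 84]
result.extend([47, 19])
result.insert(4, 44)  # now [17, -12, -15, 1, 44, 5, 12, 43, 71, 84, 47, 19]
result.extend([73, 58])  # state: [17, -12, -15, 1, 44, 5, 12, 43, 71, 84, 47, 19, 73, 58]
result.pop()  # 58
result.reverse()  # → [73, 19, 47, 84, 71, 43, 12, 5, 44, 1, -15, -12, 17]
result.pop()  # 17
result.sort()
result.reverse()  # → [84, 73, 71, 47, 44, 43, 19, 12, 5, 1, -12, -15]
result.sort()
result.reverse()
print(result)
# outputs [84, 73, 71, 47, 44, 43, 19, 12, 5, 1, -12, -15]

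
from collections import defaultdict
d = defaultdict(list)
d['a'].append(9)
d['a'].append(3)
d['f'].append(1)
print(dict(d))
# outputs {'a': [9, 3], 'f': [1]}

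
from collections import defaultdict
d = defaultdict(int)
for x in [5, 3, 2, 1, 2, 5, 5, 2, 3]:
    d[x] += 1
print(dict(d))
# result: {5: 3, 3: 2, 2: 3, 1: 1}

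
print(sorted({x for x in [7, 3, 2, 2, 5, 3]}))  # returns [2, 3, 5, 7]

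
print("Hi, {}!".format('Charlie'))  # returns Hi, Charlie!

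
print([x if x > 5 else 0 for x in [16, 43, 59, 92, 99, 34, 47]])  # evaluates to [16, 43, 59, 92, 99, 34, 47]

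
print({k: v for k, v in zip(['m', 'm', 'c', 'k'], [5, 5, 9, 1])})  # {'m': 5, 'c': 9, 'k': 1}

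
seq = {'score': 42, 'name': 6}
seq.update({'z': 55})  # {'score': 42, 'name': 6, 'z': 55}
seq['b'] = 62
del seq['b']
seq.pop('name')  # 6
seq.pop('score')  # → 42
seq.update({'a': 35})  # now {'z': 55, 'a': 35}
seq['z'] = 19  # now {'z': 19, 'a': 35}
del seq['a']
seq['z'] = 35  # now {'z': 35}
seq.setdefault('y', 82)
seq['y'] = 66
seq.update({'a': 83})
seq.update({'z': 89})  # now {'z': 89, 'y': 66, 'a': 83}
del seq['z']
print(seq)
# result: {'y': 66, 'a': 83}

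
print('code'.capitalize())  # Code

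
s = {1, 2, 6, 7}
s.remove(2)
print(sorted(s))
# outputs [1, 6, 7]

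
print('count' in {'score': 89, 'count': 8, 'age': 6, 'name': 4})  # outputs True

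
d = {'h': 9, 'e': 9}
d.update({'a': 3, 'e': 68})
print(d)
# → {'h': 9, 'e': 68, 'a': 3}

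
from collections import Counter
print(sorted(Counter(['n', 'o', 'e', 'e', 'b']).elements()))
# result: ['b', 'e', 'e', 'n', 'o']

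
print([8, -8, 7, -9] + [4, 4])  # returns [8, -8, 7, -9, 4, 4]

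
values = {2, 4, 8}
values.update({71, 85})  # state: {2, 4, 8, 71, 85}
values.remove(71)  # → {2, 4, 8, 85}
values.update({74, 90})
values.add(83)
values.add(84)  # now {2, 4, 8, 74, 83, 84, 85, 90}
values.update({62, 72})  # {2, 4, 8, 62, 72, 74, 83, 84, 85, 90}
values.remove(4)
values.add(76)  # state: {2, 8, 62, 72, 74, 76, 83, 84, 85, 90}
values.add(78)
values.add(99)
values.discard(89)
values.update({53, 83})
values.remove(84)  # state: {2, 8, 53, 62, 72, 74, 76, 78, 83, 85, 90, 99}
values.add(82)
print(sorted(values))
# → [2, 8, 53, 62, 72, 74, 76, 78, 82, 83, 85, 90, 99]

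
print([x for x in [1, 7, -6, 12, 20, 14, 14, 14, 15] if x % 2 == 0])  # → [-6, 12, 20, 14, 14, 14]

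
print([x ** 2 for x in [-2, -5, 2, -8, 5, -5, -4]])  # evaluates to [4, 25, 4, 64, 25, 25, 16]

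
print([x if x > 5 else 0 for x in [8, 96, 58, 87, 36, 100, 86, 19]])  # [8, 96, 58, 87, 36, 100, 86, 19]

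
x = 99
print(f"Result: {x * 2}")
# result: Result: 198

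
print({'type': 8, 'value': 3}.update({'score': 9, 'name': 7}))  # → None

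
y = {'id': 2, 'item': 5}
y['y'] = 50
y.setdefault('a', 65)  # 65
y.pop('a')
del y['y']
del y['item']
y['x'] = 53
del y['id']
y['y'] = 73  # {'x': 53, 'y': 73}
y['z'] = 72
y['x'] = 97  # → {'x': 97, 'y': 73, 'z': 72}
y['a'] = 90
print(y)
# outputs {'x': 97, 'y': 73, 'z': 72, 'a': 90}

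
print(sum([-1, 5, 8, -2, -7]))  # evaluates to 3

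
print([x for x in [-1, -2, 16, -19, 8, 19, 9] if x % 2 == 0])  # [-2, 16, 8]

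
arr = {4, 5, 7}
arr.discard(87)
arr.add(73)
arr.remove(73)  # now {4, 5, 7}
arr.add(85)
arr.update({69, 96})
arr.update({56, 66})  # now {4, 5, 7, 56, 66, 69, 85, 96}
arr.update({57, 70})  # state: {4, 5, 7, 56, 57, 66, 69, 70, 85, 96}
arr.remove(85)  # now {4, 5, 7, 56, 57, 66, 69, 70, 96}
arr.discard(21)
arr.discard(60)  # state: {4, 5, 7, 56, 57, 66, 69, 70, 96}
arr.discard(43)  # {4, 5, 7, 56, 57, 66, 69, 70, 96}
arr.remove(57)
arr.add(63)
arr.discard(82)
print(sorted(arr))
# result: [4, 5, 7, 56, 63, 66, 69, 70, 96]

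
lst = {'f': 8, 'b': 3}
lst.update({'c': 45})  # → {'f': 8, 'b': 3, 'c': 45}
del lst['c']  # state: {'f': 8, 'b': 3}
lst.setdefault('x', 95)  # 95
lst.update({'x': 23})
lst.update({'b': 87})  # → {'f': 8, 'b': 87, 'x': 23}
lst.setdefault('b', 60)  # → 87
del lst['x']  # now {'f': 8, 'b': 87}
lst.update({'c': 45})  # {'f': 8, 'b': 87, 'c': 45}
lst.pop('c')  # 45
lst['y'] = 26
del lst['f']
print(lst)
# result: {'b': 87, 'y': 26}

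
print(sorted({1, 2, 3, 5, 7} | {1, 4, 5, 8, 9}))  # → [1, 2, 3, 4, 5, 7, 8, 9]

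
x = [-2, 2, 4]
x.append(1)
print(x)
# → [-2, 2, 4, 1]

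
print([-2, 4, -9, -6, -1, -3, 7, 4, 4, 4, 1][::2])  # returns [-2, -9, -1, 7, 4, 1]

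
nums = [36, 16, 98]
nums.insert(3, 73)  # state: [36, 16, 98, 73]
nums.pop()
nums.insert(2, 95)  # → [36, 16, 95, 98]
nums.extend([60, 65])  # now [36, 16, 95, 98, 60, 65]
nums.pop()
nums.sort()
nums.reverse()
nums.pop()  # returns 16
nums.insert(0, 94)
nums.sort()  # [36, 60, 94, 95, 98]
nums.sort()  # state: [36, 60, 94, 95, 98]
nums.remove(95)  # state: [36, 60, 94, 98]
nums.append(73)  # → [36, 60, 94, 98, 73]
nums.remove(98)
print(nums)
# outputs [36, 60, 94, 73]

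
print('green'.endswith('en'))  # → True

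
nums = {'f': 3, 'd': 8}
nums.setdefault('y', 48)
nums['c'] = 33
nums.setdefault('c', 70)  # 33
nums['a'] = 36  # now {'f': 3, 'd': 8, 'y': 48, 'c': 33, 'a': 36}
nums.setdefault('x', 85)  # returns 85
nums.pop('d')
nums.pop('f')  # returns 3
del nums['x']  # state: {'y': 48, 'c': 33, 'a': 36}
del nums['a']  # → {'y': 48, 'c': 33}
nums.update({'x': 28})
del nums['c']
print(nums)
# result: {'y': 48, 'x': 28}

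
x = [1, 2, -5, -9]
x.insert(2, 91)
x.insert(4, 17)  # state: [1, 2, 91, -5, 17, -9]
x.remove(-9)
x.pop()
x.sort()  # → [-5, 1, 2, 91]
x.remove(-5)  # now [1, 2, 91]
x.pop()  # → 91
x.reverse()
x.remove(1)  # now [2]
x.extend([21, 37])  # [2, 21, 37]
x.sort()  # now [2, 21, 37]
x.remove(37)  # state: [2, 21]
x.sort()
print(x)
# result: [2, 21]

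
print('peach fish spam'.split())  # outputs ['peach', 'fish', 'spam']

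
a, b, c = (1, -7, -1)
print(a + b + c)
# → -7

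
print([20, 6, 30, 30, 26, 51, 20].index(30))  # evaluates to 2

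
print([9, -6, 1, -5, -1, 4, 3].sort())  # None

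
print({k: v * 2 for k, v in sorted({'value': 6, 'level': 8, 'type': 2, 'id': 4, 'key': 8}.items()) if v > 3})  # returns {'id': 8, 'key': 16, 'level': 16, 'value': 12}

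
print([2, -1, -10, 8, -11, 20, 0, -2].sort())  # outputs None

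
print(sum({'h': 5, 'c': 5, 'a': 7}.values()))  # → 17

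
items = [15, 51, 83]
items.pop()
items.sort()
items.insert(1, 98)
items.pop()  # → 51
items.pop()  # 98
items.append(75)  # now [15, 75]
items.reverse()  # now [75, 15]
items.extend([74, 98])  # [75, 15, 74, 98]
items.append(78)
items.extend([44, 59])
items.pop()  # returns 59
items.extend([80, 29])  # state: [75, 15, 74, 98, 78, 44, 80, 29]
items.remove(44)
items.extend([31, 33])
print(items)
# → [75, 15, 74, 98, 78, 80, 29, 31, 33]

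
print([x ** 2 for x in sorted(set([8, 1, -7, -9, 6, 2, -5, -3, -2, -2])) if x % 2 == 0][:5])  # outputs [4, 4, 36, 64]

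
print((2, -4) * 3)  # (2, -4, 2, -4, 2, -4)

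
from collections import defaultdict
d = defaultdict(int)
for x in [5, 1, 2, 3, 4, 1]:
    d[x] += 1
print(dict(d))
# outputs {5: 1, 1: 2, 2: 1, 3: 1, 4: 1}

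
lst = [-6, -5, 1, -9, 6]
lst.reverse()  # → [6, -9, 1, -5, -6]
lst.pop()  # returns -6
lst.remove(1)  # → [6, -9, -5]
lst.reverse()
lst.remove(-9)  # [-5, 6]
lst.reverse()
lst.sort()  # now [-5, 6]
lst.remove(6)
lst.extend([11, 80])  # [-5, 11, 80]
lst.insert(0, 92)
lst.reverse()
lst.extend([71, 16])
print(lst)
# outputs [80, 11, -5, 92, 71, 16]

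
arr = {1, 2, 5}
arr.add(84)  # {1, 2, 5, 84}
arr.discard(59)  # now {1, 2, 5, 84}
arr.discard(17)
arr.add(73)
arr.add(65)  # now {1, 2, 5, 65, 73, 84}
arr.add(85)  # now {1, 2, 5, 65, 73, 84, 85}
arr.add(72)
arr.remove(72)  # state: {1, 2, 5, 65, 73, 84, 85}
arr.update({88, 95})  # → {1, 2, 5, 65, 73, 84, 85, 88, 95}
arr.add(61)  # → {1, 2, 5, 61, 65, 73, 84, 85, 88, 95}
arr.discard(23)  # {1, 2, 5, 61, 65, 73, 84, 85, 88, 95}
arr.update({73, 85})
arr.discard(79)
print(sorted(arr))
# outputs [1, 2, 5, 61, 65, 73, 84, 85, 88, 95]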